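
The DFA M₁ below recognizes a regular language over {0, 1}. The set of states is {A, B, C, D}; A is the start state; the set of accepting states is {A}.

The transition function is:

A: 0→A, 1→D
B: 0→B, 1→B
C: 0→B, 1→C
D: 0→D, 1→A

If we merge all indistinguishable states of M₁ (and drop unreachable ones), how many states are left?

Reachable states from the start: {A,D}. Unreachable: {B,C} — drop them.
P0 = {A} | {D}.
The partition is now stable with 2 blocks: {A} | {D}.

2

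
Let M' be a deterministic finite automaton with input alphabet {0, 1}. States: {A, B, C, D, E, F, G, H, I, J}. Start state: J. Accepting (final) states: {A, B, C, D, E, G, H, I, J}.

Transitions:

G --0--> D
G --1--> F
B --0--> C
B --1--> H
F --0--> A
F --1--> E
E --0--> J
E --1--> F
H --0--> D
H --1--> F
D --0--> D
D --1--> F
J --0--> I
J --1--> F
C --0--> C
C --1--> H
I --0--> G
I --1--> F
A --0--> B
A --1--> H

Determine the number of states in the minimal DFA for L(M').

Every state is reachable, so we keep all 10.
P0 = {A,B,C,D,E,G,H,I,J} | {F}.
Refine {A,B,C,D,E,G,H,I,J} on symbol 1: members go to different blocks, giving {D,E,G,H,I,J} and {A,B,C}.
The partition is now stable with 3 blocks: {D,E,G,H,I,J} | {F} | {A,B,C}.

3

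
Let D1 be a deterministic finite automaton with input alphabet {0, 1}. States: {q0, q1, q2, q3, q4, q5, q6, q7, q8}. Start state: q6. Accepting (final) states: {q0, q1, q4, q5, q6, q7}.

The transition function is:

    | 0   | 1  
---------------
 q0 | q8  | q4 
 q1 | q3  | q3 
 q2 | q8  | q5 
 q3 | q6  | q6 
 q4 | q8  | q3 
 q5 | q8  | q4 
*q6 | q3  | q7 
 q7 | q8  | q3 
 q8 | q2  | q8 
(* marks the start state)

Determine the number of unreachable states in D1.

2

BFS from q6 reaches {q2, q3, q4, q5, q6, q7, q8}; the 2 state(s) q0, q1 are never visited.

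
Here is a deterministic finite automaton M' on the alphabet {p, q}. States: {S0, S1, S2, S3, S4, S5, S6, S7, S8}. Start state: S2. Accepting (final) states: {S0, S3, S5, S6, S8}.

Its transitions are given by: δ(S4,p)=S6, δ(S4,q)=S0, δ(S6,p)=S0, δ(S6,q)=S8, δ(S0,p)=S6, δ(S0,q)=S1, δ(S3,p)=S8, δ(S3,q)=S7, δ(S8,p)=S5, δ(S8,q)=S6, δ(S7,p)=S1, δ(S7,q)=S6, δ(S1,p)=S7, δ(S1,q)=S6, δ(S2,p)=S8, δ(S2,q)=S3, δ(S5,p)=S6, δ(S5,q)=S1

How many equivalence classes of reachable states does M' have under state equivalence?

4

States {S4} cannot be reached from the start state, so discard them.
P0 = {S0,S3,S5,S6,S8} | {S1,S2,S7}.
On input q, block {S0,S3,S5,S6,S8} splits into {S0,S3,S5} and {S6,S8}.
On input p, block {S1,S2,S7} splits into {S1,S7} and {S2}.
Stable partition: {S0,S3,S5} | {S1,S7} | {S6,S8} | {S2} — 4 equivalence classes.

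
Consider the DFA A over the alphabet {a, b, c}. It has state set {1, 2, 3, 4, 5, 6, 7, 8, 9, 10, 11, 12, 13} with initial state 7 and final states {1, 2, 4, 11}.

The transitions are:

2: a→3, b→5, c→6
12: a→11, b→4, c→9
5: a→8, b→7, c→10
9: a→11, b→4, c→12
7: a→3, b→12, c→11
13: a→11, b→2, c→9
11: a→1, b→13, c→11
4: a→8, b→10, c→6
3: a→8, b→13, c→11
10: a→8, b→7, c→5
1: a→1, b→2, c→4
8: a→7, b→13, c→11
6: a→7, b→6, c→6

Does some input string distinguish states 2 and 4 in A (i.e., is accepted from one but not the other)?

P0 = {1,2,4,11} | {3,5,6,7,8,9,10,12,13}.
Refine {1,2,4,11} on symbol a: members go to different blocks, giving {1,11} and {2,4}.
Split {1,11} by δ(·,b) → {1} and {11}.
Split {3,5,6,7,8,9,10,12,13} by δ(·,a) → {3,5,6,7,8,10} and {9,12,13}.
On input b, block {3,5,6,7,8,10} splits into {3,7,8} and {5,6,10}.
Refine {5,6,10} on symbol b: members go to different blocks, giving {5,10} and {6}.
The partition is now stable with 7 blocks: {1} | {3,7,8} | {2,4} | {11} | {9,12,13} | {5,10} | {6}.
2 and 4 lie in the same block of the stable partition, so they are equivalent — no string distinguishes them.

No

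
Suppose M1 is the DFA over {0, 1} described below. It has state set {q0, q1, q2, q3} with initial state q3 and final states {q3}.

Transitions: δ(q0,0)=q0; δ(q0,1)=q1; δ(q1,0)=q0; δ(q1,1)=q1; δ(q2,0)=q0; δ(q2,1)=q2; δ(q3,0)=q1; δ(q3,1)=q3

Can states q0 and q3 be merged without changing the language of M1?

First remove the unreachable states {q2}; 3 states remain.
Initial partition by acceptance: {q3} | {q0,q1}.
The partition is now stable with 2 blocks: {q3} | {q0,q1}.
q0 and q3 end up in different blocks, so they are distinguishable. For instance, the string 'ε' is accepted from only q3.

No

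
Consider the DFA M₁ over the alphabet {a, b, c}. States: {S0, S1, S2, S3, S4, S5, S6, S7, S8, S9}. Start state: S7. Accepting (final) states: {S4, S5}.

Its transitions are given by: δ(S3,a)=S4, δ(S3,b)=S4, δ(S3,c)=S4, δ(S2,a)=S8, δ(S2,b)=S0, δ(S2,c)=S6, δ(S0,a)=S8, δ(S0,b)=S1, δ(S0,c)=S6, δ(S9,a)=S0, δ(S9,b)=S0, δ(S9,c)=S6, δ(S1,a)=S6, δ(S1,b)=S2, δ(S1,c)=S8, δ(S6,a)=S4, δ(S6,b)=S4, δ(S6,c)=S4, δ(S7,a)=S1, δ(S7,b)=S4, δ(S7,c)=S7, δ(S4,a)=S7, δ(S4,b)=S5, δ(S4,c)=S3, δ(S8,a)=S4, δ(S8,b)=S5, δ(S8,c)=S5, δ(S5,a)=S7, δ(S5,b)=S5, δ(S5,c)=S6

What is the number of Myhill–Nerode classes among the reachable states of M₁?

States {S9} cannot be reached from the start state, so discard them.
P0 = {S4,S5} | {S0,S1,S2,S3,S6,S7,S8}.
Refine {S0,S1,S2,S3,S6,S7,S8} on symbol a: members go to different blocks, giving {S0,S1,S2,S7} and {S3,S6,S8}.
On input a, block {S0,S1,S2,S7} splits into {S0,S1,S2} and {S7}.
No further refinement is possible. Final partition (4 blocks): {S4,S5} | {S0,S1,S2} | {S3,S6,S8} | {S7}.

4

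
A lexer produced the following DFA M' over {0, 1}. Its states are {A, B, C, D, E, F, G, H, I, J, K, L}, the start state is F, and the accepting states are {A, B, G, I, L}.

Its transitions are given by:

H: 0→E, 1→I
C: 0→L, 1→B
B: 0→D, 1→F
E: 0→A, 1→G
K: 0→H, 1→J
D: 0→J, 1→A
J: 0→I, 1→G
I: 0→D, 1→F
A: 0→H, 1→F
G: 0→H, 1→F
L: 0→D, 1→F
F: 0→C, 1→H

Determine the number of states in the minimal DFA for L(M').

4

States {K} cannot be reached from the start state, so discard them.
Initial partition by acceptance: {A,B,G,I,L} | {C,D,E,F,H,J}.
On input 0, block {C,D,E,F,H,J} splits into {C,E,J} and {D,F,H}.
Split {D,F,H} by δ(·,1) → {D,H} and {F}.
No further refinement is possible. Final partition (4 blocks): {A,B,G,I,L} | {C,E,J} | {D,H} | {F}.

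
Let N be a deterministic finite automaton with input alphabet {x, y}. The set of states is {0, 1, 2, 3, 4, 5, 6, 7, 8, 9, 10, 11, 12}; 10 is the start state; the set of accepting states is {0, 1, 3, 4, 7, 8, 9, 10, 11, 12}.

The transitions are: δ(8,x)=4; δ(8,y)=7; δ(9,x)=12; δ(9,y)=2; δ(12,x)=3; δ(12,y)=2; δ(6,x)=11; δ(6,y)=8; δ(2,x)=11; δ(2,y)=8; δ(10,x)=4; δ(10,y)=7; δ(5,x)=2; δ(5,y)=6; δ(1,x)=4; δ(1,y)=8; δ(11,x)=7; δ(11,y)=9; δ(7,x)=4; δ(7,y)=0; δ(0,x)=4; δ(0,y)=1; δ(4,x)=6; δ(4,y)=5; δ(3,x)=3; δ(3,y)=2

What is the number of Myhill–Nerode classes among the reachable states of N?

6

All states are reachable from the start state.
P0 = {0,1,3,4,7,8,9,10,11,12} | {2,5,6}.
On input x, block {0,1,3,4,7,8,9,10,11,12} splits into {0,1,3,7,8,9,10,11,12} and {4}.
Split {0,1,3,7,8,9,10,11,12} by δ(·,x) → {0,1,7,8,10} and {3,9,11,12}.
On input x, block {2,5,6} splits into {2,6} and {5}.
Refine {3,9,11,12} on symbol x: members go to different blocks, giving {3,9,12} and {11}.
No further refinement is possible. Final partition (6 blocks): {0,1,7,8,10} | {2,6} | {4} | {3,9,12} | {5} | {11}.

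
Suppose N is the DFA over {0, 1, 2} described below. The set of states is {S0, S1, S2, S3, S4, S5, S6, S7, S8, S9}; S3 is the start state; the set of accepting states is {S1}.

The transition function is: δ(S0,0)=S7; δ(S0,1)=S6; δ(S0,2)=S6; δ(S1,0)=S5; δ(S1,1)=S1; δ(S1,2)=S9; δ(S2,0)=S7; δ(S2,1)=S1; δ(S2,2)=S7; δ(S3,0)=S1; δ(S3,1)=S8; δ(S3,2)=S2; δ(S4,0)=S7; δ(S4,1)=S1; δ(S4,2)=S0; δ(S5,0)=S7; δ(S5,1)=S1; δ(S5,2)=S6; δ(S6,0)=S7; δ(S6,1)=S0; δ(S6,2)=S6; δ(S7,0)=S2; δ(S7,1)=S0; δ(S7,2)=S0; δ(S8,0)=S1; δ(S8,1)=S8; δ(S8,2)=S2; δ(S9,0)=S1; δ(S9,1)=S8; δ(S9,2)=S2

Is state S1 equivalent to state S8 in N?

No

First remove the unreachable states {S4}; 9 states remain.
P0 = {S1} | {S0,S2,S3,S5,S6,S7,S8,S9}.
Split {S0,S2,S3,S5,S6,S7,S8,S9} by δ(·,0) → {S0,S2,S5,S6,S7} and {S3,S8,S9}.
On input 1, block {S0,S2,S5,S6,S7} splits into {S0,S6,S7} and {S2,S5}.
On input 0, block {S0,S6,S7} splits into {S0,S6} and {S7}.
Split {S2,S5} by δ(·,2) → {S2} and {S5}.
No further refinement is possible. Final partition (6 blocks): {S1} | {S0,S6} | {S3,S8,S9} | {S2} | {S7} | {S5}.
S1 and S8 end up in different blocks, so they are distinguishable. For instance, the string 'ε' is accepted from only S1.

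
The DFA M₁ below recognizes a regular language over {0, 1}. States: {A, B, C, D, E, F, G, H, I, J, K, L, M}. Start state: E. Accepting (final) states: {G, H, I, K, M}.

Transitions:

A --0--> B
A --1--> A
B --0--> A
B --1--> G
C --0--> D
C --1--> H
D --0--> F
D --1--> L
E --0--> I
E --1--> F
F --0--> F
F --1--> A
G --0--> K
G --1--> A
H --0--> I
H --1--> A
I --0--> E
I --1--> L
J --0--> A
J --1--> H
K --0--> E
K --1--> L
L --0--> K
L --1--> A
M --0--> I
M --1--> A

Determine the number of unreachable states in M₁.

No path from E leads to C, D, H, J, M; the other 8 states are all reachable.

5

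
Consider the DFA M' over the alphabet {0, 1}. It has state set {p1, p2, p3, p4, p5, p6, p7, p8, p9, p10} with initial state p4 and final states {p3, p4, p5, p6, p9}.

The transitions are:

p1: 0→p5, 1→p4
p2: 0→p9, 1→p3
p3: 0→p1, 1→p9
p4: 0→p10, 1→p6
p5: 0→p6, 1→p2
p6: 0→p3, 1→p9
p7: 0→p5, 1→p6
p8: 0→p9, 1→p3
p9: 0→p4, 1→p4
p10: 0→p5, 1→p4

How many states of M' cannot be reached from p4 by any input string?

No path from p4 leads to p7, p8; the other 8 states are all reachable.

2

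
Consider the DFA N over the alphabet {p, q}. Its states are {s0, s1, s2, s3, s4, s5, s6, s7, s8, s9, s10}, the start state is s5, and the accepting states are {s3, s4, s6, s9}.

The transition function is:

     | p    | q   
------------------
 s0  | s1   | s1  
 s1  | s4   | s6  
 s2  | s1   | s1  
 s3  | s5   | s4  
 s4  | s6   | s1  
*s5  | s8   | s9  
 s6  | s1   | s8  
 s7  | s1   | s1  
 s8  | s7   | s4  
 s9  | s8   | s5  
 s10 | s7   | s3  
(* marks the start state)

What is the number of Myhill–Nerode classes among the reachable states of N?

7

First remove the unreachable states {s0,s2,s3,s10}; 7 states remain.
Start with accepting vs non-accepting: {s4,s6,s9} | {s1,s5,s7,s8}.
On input p, block {s4,s6,s9} splits into {s6,s9} and {s4}.
Split {s1,s5,s7,s8} by δ(·,p) → {s5,s7,s8} and {s1}.
Split {s6,s9} by δ(·,p) → {s6} and {s9}.
Refine {s5,s7,s8} on symbol p: members go to different blocks, giving {s5,s8} and {s7}.
Split {s5,s8} by δ(·,p) → {s5} and {s8}.
Stable partition: {s6} | {s5} | {s4} | {s1} | {s9} | {s7} | {s8} — 7 equivalence classes.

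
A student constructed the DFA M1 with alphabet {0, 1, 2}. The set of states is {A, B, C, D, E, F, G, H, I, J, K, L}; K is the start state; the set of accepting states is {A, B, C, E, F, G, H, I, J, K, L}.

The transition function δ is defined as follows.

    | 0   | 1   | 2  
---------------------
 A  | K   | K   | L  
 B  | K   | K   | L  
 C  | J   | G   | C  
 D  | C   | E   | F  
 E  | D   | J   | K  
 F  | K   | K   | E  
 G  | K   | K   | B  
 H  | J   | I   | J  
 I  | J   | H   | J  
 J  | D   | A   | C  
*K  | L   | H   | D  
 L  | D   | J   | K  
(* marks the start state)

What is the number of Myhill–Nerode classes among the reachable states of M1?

P0 = {A,B,C,E,F,G,H,I,J,K,L} | {D}.
Split {A,B,C,E,F,G,H,I,J,K,L} by δ(·,0) → {A,B,C,F,G,H,I,K} and {E,J,L}.
Refine {A,B,C,F,G,H,I,K} on symbol 0: members go to different blocks, giving {A,B,F,G} and {C,H,I,K}.
Split {A,B,F,G} by δ(·,2) → {A,B,F} and {G}.
Refine {E,J,L} on symbol 1: members go to different blocks, giving {E,L} and {J}.
Split {C,H,I,K} by δ(·,0) → {C,H,I} and {K}.
Split {C,H,I} by δ(·,1) → {H,I} and {C}.
No further refinement is possible. Final partition (8 blocks): {A,B,F} | {D} | {E,L} | {H,I} | {G} | {J} | {K} | {C}.

8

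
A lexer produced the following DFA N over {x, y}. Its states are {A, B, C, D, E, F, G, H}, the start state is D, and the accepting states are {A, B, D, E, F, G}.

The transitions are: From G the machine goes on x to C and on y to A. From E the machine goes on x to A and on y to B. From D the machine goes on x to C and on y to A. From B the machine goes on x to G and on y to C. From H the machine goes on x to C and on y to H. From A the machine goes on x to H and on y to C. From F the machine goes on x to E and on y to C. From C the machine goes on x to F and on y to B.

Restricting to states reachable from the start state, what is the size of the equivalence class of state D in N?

2

All states are reachable from the start state.
P0 = {A,B,D,E,F,G} | {C,H}.
On input x, block {A,B,D,E,F,G} splits into {A,D,G} and {B,E,F}.
Refine {A,D,G} on symbol y: members go to different blocks, giving {D,G} and {A}.
Split {C,H} by δ(·,x) → {C} and {H}.
Split {B,E,F} by δ(·,x) → {B} and {E} and {F}.
Stable partition: {D,G} | {C} | {B} | {A} | {H} | {E} | {F} — 7 equivalence classes.
The equivalence class containing D is {D,G}, of size 2.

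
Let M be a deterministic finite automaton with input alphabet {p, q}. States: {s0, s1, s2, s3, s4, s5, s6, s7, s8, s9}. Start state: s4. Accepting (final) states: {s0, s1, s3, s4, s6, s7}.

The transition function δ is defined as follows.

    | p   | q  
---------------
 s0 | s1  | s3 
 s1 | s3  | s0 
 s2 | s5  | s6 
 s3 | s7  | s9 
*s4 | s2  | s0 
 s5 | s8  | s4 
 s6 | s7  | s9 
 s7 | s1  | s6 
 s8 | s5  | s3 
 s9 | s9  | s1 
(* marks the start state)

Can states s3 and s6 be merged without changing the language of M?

Every state is reachable, so we keep all 10.
P0 = {s0,s1,s3,s4,s6,s7} | {s2,s5,s8,s9}.
On input p, block {s0,s1,s3,s4,s6,s7} splits into {s0,s1,s3,s6,s7} and {s4}.
On input q, block {s0,s1,s3,s6,s7} splits into {s0,s1,s7} and {s3,s6}.
Split {s0,s1,s7} by δ(·,p) → {s0,s7} and {s1}.
Refine {s2,s5,s8,s9} on symbol q: members go to different blocks, giving {s2,s8} and {s5} and {s9}.
The partition is now stable with 7 blocks: {s0,s7} | {s2,s8} | {s4} | {s3,s6} | {s1} | {s5} | {s9}.
s3 and s6 lie in the same block of the stable partition, so they are equivalent — no string distinguishes them.

Yes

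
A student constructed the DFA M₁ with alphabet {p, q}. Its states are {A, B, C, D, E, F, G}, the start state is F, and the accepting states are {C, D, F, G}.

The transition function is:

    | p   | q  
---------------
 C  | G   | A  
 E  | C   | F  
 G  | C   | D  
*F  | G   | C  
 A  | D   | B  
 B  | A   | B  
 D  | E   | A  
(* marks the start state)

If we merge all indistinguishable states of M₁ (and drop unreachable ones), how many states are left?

7

Every state is reachable, so we keep all 7.
P0 = {C,D,F,G} | {A,B,E}.
On input p, block {C,D,F,G} splits into {C,F,G} and {D}.
Split {C,F,G} by δ(·,q) → {C} and {F} and {G}.
Split {A,B,E} by δ(·,p) → {A} and {B} and {E}.
No further refinement is possible. Final partition (7 blocks): {C} | {A} | {D} | {F} | {G} | {B} | {E}.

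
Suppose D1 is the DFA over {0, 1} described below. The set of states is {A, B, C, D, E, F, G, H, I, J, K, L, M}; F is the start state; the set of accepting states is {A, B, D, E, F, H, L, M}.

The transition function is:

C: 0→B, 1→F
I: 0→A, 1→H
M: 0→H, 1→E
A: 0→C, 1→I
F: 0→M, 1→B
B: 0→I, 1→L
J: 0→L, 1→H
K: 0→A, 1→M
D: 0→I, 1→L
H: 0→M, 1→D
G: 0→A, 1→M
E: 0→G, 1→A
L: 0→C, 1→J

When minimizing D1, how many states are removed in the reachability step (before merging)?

1

BFS from F reaches {A, B, C, D, E, F, G, H, I, J, L, M}; the 1 state(s) K are never visited.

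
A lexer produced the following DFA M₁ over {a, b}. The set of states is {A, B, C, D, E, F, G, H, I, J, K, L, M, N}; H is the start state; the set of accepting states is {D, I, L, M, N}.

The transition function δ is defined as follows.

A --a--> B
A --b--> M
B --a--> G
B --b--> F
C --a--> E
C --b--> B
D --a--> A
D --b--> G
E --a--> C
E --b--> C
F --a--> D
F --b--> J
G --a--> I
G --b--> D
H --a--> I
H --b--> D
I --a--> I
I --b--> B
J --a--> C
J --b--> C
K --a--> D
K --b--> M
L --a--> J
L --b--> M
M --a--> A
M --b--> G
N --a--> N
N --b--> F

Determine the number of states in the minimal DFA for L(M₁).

First remove the unreachable states {K,L,N}; 11 states remain.
Initial partition by acceptance: {D,I,M} | {A,B,C,E,F,G,H,J}.
Refine {D,I,M} on symbol a: members go to different blocks, giving {D,M} and {I}.
On input a, block {A,B,C,E,F,G,H,J} splits into {A,B,C,E,J} and {G,H} and {F}.
On input a, block {A,B,C,E,J} splits into {A,C,E,J} and {B}.
On input a, block {A,C,E,J} splits into {C,E,J} and {A}.
Split {C,E,J} by δ(·,b) → {E,J} and {C}.
Stable partition: {D,M} | {E,J} | {I} | {G,H} | {F} | {B} | {A} | {C} — 8 equivalence classes.

8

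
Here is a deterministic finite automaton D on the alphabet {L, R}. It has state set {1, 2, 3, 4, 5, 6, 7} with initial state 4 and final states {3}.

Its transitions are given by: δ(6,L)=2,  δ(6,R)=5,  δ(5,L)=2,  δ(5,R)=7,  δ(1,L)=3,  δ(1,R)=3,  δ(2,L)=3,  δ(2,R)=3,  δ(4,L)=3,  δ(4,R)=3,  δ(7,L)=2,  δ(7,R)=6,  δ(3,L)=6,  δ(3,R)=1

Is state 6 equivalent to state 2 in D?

Every state is reachable, so we keep all 7.
Start with accepting vs non-accepting: {3} | {1,2,4,5,6,7}.
Split {1,2,4,5,6,7} by δ(·,L) → {1,2,4} and {5,6,7}.
No further refinement is possible. Final partition (3 blocks): {3} | {1,2,4} | {5,6,7}.
6 and 2 end up in different blocks, so they are distinguishable. For instance, the string 'L' is accepted from only 2.

No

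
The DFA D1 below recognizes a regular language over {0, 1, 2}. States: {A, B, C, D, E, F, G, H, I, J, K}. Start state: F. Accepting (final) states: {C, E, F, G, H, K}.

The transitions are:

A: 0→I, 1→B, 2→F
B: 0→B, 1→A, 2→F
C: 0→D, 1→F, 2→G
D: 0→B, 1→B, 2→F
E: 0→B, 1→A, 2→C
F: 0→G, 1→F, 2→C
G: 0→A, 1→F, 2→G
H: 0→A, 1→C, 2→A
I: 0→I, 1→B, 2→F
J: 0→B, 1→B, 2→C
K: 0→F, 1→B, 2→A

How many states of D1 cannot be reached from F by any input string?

Starting at F and following transitions, the reachable set is {A, B, C, D, F, G, I}. That leaves E, H, J, K unreachable — 4 in total.

4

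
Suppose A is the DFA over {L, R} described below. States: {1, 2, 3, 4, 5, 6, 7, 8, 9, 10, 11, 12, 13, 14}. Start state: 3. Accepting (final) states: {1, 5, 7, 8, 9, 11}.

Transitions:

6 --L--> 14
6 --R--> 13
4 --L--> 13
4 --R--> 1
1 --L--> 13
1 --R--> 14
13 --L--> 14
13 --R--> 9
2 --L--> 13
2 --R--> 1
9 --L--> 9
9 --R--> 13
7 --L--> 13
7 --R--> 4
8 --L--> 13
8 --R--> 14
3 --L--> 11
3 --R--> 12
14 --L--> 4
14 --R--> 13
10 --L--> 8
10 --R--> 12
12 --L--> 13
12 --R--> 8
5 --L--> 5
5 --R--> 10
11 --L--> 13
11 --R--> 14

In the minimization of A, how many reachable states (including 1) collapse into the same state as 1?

First remove the unreachable states {2,5,6,7,10}; 9 states remain.
Start with accepting vs non-accepting: {1,8,9,11} | {3,4,12,13,14}.
Split {1,8,9,11} by δ(·,L) → {1,8,11} and {9}.
Refine {3,4,12,13,14} on symbol L: members go to different blocks, giving {4,12,13,14} and {3}.
Refine {4,12,13,14} on symbol R: members go to different blocks, giving {4,12} and {13} and {14}.
The partition is now stable with 6 blocks: {1,8,11} | {4,12} | {9} | {3} | {13} | {14}.
State 1 belongs to the block {1,8,11}, which has 3 states.

3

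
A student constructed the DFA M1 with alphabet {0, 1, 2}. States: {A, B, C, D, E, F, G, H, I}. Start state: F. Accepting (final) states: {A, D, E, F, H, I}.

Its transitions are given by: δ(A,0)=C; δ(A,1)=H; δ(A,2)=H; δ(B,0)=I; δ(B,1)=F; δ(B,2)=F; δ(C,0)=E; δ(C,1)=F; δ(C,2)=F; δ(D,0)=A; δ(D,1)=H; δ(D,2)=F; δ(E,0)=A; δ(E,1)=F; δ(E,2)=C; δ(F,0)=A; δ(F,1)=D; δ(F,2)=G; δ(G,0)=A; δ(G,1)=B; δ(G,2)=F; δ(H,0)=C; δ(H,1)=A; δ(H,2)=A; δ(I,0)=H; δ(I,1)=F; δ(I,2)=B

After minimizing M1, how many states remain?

All states are reachable from the start state.
Initial partition by acceptance: {A,D,E,F,H,I} | {B,C,G}.
Split {A,D,E,F,H,I} by δ(·,0) → {D,E,F,I} and {A,H}.
Split {D,E,F,I} by δ(·,1) → {E,F,I} and {D}.
Refine {E,F,I} on symbol 1: members go to different blocks, giving {E,I} and {F}.
Split {B,C,G} by δ(·,0) → {B,C} and {G}.
Stable partition: {E,I} | {B,C} | {A,H} | {D} | {F} | {G} — 6 equivalence classes.

6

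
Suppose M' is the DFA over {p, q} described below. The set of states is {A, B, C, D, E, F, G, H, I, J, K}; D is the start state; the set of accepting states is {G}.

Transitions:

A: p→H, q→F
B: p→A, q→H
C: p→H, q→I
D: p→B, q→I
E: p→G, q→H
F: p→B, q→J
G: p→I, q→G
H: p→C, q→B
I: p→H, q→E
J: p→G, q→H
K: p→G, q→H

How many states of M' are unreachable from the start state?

BFS from D reaches {A, B, C, D, E, F, G, H, I, J}; the 1 state(s) K are never visited.

1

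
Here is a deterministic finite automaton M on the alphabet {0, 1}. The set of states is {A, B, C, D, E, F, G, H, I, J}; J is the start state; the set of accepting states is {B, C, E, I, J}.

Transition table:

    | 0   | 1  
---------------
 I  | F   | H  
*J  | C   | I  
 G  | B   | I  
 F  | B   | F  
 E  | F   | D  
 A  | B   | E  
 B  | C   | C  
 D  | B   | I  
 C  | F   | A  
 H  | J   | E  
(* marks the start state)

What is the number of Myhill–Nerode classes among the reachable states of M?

States {G} cannot be reached from the start state, so discard them.
Start with accepting vs non-accepting: {B,C,E,I,J} | {A,D,F,H}.
On input 0, block {B,C,E,I,J} splits into {C,E,I} and {B,J}.
Split {A,D,F,H} by δ(·,1) → {A,D,H} and {F}.
No further refinement is possible. Final partition (4 blocks): {C,E,I} | {A,D,H} | {B,J} | {F}.

4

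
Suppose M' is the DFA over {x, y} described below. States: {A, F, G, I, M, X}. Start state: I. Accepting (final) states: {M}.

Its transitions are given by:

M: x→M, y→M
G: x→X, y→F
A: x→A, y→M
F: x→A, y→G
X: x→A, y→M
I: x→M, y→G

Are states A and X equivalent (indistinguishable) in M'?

Yes

Start with accepting vs non-accepting: {M} | {A,F,G,I,X}.
Split {A,F,G,I,X} by δ(·,x) → {A,F,G,X} and {I}.
On input y, block {A,F,G,X} splits into {A,X} and {F,G}.
No further refinement is possible. Final partition (4 blocks): {M} | {A,X} | {I} | {F,G}.
A and X lie in the same block of the stable partition, so they are equivalent — no string distinguishes them.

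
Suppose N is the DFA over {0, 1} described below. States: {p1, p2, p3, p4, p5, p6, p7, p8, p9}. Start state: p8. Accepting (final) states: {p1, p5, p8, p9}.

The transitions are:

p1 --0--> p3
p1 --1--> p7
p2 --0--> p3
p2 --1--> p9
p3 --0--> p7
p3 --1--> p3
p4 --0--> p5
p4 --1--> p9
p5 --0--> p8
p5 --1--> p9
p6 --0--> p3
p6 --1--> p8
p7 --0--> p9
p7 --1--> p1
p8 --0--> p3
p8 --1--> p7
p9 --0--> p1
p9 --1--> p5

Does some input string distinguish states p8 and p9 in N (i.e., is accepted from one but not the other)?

States {p2,p4,p6} cannot be reached from the start state, so discard them.
Initial partition by acceptance: {p1,p5,p8,p9} | {p3,p7}.
Split {p1,p5,p8,p9} by δ(·,0) → {p1,p8} and {p5,p9}.
Split {p3,p7} by δ(·,0) → {p3} and {p7}.
Stable partition: {p1,p8} | {p3} | {p5,p9} | {p7} — 4 equivalence classes.
p8 and p9 end up in different blocks, so they are distinguishable. For instance, the string '0' is accepted from only p9.

Yes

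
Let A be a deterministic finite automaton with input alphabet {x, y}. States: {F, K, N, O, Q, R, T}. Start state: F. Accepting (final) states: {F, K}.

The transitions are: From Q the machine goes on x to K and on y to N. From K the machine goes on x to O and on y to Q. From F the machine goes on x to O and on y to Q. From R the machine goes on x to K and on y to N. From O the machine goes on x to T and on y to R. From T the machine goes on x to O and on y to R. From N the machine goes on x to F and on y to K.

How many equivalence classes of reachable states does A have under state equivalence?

Every state is reachable, so we keep all 7.
Initial partition by acceptance: {F,K} | {N,O,Q,R,T}.
Split {N,O,Q,R,T} by δ(·,x) → {N,Q,R} and {O,T}.
On input y, block {N,Q,R} splits into {Q,R} and {N}.
Stable partition: {F,K} | {Q,R} | {O,T} | {N} — 4 equivalence classes.

4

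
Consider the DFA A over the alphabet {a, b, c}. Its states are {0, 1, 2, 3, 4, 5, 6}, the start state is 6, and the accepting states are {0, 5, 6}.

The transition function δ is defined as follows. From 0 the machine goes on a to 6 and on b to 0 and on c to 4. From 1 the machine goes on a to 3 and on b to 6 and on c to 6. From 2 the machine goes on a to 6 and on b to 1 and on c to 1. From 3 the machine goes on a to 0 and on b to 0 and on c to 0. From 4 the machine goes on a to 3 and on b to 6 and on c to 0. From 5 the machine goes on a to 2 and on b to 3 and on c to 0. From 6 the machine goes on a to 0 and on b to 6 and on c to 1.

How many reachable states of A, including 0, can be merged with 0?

States {2,5} cannot be reached from the start state, so discard them.
Start with accepting vs non-accepting: {0,6} | {1,3,4}.
Split {1,3,4} by δ(·,a) → {1,4} and {3}.
Stable partition: {0,6} | {1,4} | {3} — 3 equivalence classes.
State 0 belongs to the block {0,6}, which has 2 states.

2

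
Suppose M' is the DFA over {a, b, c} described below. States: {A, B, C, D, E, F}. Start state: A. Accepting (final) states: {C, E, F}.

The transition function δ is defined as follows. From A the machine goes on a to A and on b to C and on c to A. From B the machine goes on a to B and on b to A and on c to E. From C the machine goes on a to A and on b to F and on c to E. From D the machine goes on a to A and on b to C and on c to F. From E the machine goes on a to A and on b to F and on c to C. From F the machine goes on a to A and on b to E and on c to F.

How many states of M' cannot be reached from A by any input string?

BFS from A reaches {A, C, E, F}; the 2 state(s) B, D are never visited.

2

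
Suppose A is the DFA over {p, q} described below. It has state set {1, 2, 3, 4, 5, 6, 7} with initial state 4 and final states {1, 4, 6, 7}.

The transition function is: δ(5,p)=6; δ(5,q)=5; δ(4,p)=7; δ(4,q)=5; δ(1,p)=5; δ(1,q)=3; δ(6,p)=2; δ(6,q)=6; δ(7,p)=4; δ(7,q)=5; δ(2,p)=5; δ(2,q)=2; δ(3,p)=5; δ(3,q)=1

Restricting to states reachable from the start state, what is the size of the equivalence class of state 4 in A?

2

Reachable states from the start: {2,4,5,6,7}. Unreachable: {1,3} — drop them.
Start with accepting vs non-accepting: {4,6,7} | {2,5}.
Split {4,6,7} by δ(·,p) → {4,7} and {6}.
Split {2,5} by δ(·,p) → {2} and {5}.
The partition is now stable with 4 blocks: {4,7} | {2} | {6} | {5}.
The equivalence class containing 4 is {4,7}, of size 2.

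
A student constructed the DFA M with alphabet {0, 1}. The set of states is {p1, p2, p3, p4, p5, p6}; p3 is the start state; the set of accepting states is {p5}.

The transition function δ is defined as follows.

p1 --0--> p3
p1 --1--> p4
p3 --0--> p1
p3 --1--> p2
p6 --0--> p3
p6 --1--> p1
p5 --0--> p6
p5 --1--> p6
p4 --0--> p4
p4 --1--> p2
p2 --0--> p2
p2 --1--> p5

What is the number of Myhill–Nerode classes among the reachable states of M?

6

P0 = {p5} | {p1,p2,p3,p4,p6}.
Split {p1,p2,p3,p4,p6} by δ(·,1) → {p1,p3,p4,p6} and {p2}.
On input 1, block {p1,p3,p4,p6} splits into {p1,p6} and {p3,p4}.
Split {p1,p6} by δ(·,1) → {p1} and {p6}.
Refine {p3,p4} on symbol 0: members go to different blocks, giving {p3} and {p4}.
Stable partition: {p5} | {p1} | {p2} | {p3} | {p6} | {p4} — 6 equivalence classes.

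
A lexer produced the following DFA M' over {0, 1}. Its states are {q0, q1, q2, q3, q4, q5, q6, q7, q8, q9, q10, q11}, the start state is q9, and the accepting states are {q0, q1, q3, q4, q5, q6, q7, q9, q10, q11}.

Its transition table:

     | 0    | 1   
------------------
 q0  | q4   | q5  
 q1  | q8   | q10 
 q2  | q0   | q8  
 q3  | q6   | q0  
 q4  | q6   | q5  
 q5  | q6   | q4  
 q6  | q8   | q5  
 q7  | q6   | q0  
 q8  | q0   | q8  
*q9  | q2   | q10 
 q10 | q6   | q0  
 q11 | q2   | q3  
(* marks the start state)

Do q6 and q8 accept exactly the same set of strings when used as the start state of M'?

No

States {q1,q3,q7,q11} cannot be reached from the start state, so discard them.
Initial partition by acceptance: {q0,q4,q5,q6,q9,q10} | {q2,q8}.
Split {q0,q4,q5,q6,q9,q10} by δ(·,0) → {q0,q4,q5,q10} and {q6,q9}.
On input 0, block {q0,q4,q5,q10} splits into {q4,q5,q10} and {q0}.
On input 1, block {q4,q5,q10} splits into {q4,q5} and {q10}.
On input 1, block {q6,q9} splits into {q6} and {q9}.
The partition is now stable with 6 blocks: {q4,q5} | {q2,q8} | {q6} | {q0} | {q10} | {q9}.
q6 and q8 end up in different blocks, so they are distinguishable. For instance, the string 'ε' is accepted from only q6.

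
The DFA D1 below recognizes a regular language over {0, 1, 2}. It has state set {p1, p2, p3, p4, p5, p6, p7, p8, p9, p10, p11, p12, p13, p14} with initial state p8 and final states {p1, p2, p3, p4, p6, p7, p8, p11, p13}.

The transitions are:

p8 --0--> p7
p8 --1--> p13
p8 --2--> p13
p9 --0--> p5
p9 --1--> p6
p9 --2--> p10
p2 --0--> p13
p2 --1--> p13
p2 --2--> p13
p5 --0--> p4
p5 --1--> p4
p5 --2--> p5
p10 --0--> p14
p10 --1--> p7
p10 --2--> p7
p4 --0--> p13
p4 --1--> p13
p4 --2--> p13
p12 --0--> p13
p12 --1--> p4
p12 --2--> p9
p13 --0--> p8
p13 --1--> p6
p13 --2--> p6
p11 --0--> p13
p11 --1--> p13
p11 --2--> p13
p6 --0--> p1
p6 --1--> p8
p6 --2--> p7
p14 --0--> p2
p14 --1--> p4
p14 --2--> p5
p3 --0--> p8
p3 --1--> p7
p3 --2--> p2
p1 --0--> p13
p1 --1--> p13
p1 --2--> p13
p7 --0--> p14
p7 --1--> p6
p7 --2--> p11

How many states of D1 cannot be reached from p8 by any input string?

4

BFS from p8 reaches {p1, p2, p4, p5, p6, p7, p8, p11, p13, p14}; the 4 state(s) p3, p9, p10, p12 are never visited.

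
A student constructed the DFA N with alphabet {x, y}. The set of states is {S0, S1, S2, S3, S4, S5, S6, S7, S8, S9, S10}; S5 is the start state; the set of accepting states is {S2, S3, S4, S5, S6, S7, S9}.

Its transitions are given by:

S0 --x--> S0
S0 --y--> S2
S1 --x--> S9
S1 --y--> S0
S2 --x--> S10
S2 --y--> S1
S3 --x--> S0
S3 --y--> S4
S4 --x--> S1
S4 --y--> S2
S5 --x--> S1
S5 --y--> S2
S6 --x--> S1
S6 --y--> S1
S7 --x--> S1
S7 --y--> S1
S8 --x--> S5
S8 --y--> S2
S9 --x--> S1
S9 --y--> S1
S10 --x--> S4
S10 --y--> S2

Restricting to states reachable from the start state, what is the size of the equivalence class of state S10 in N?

1

Reachable states from the start: {S0,S1,S2,S4,S5,S9,S10}. Unreachable: {S3,S6,S7,S8} — drop them.
Start with accepting vs non-accepting: {S2,S4,S5,S9} | {S0,S1,S10}.
Split {S2,S4,S5,S9} by δ(·,y) → {S2,S9} and {S4,S5}.
On input x, block {S0,S1,S10} splits into {S0} and {S1} and {S10}.
Split {S2,S9} by δ(·,x) → {S2} and {S9}.
The partition is now stable with 6 blocks: {S2} | {S0} | {S4,S5} | {S1} | {S10} | {S9}.
State S10 belongs to the block {S10}, which has 1 states.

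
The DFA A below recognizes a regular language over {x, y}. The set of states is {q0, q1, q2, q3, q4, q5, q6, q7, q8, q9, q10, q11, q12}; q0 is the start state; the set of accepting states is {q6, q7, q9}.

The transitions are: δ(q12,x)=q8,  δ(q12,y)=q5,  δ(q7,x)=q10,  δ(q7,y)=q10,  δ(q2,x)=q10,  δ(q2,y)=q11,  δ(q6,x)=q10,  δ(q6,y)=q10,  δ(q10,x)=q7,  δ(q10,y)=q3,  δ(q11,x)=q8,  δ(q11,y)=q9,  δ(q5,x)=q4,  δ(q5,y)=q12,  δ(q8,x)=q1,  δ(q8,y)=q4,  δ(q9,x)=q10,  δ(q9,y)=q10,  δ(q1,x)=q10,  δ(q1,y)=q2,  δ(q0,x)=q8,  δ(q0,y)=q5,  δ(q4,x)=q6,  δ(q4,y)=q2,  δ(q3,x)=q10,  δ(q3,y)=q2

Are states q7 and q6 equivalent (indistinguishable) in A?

Start with accepting vs non-accepting: {q6,q7,q9} | {q0,q1,q2,q3,q4,q5,q8,q10,q11,q12}.
Split {q0,q1,q2,q3,q4,q5,q8,q10,q11,q12} by δ(·,x) → {q0,q1,q2,q3,q5,q8,q11,q12} and {q4,q10}.
On input x, block {q0,q1,q2,q3,q5,q8,q11,q12} splits into {q0,q8,q11,q12} and {q1,q2,q3,q5}.
Split {q0,q8,q11,q12} by δ(·,x) → {q0,q11,q12} and {q8}.
Refine {q0,q11,q12} on symbol y: members go to different blocks, giving {q0,q12} and {q11}.
On input y, block {q1,q2,q3,q5} splits into {q1,q3} and {q2} and {q5}.
Split {q4,q10} by δ(·,y) → {q4} and {q10}.
Stable partition: {q6,q7,q9} | {q0,q12} | {q4} | {q1,q3} | {q8} | {q11} | {q2} | {q5} | {q10} — 9 equivalence classes.
q7 and q6 lie in the same block of the stable partition, so they are equivalent — no string distinguishes them.

Yes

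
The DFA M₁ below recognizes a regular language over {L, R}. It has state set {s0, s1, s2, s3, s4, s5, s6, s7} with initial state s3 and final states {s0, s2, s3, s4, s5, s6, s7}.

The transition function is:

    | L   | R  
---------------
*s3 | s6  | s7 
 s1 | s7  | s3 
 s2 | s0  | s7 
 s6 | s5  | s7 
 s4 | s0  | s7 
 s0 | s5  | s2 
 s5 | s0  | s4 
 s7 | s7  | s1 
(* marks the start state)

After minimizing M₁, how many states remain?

5

Every state is reachable, so we keep all 8.
Initial partition by acceptance: {s0,s2,s3,s4,s5,s6,s7} | {s1}.
On input R, block {s0,s2,s3,s4,s5,s6,s7} splits into {s0,s2,s3,s4,s5,s6} and {s7}.
On input R, block {s0,s2,s3,s4,s5,s6} splits into {s2,s3,s4,s6} and {s0,s5}.
Refine {s2,s3,s4,s6} on symbol L: members go to different blocks, giving {s2,s4,s6} and {s3}.
No further refinement is possible. Final partition (5 blocks): {s2,s4,s6} | {s1} | {s7} | {s0,s5} | {s3}.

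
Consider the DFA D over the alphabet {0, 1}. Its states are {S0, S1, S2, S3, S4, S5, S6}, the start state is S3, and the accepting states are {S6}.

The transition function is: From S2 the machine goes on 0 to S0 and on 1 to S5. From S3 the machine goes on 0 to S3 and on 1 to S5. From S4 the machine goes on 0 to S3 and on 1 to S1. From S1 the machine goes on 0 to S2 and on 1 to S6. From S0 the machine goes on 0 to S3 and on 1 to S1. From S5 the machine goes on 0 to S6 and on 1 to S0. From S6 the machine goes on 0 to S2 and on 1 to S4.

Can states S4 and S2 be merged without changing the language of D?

No

All states are reachable from the start state.
P0 = {S6} | {S0,S1,S2,S3,S4,S5}.
Refine {S0,S1,S2,S3,S4,S5} on symbol 0: members go to different blocks, giving {S0,S1,S2,S3,S4} and {S5}.
On input 1, block {S0,S1,S2,S3,S4} splits into {S0,S4} and {S2,S3} and {S1}.
On input 0, block {S2,S3} splits into {S2} and {S3}.
The partition is now stable with 6 blocks: {S6} | {S0,S4} | {S5} | {S2} | {S1} | {S3}.
S4 and S2 end up in different blocks, so they are distinguishable. For instance, the string '10' is accepted from only S2.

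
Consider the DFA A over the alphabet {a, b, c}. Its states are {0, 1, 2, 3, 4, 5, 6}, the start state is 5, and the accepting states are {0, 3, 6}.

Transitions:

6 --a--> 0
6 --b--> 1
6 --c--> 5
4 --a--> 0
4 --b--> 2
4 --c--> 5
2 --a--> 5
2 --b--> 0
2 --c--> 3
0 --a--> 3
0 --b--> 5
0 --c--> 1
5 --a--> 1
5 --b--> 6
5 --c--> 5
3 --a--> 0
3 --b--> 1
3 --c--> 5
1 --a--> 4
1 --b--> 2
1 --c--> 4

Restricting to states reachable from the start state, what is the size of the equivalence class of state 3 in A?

All states are reachable from the start state.
P0 = {0,3,6} | {1,2,4,5}.
Refine {1,2,4,5} on symbol a: members go to different blocks, giving {1,2,5} and {4}.
Split {1,2,5} by δ(·,a) → {2,5} and {1}.
Refine {0,3,6} on symbol b: members go to different blocks, giving {3,6} and {0}.
Refine {2,5} on symbol a: members go to different blocks, giving {2} and {5}.
No further refinement is possible. Final partition (6 blocks): {3,6} | {2} | {4} | {1} | {0} | {5}.
State 3 belongs to the block {3,6}, which has 2 states.

2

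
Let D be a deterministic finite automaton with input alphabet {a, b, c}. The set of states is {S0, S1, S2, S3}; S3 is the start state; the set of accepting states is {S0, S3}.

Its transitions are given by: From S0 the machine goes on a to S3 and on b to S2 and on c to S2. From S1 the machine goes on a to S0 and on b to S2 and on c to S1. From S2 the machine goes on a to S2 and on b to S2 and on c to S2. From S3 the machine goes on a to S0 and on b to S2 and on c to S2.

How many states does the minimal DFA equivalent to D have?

States {S1} cannot be reached from the start state, so discard them.
P0 = {S0,S3} | {S2}.
Stable partition: {S0,S3} | {S2} — 2 equivalence classes.

2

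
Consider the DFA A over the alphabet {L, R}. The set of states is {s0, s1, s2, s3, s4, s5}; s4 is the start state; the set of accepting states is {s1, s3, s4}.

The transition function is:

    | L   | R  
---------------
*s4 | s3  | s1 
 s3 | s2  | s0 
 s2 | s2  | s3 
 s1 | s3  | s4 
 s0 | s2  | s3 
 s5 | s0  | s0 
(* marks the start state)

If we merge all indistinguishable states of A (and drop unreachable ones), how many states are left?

3

Reachable states from the start: {s0,s1,s2,s3,s4}. Unreachable: {s5} — drop them.
Start with accepting vs non-accepting: {s1,s3,s4} | {s0,s2}.
On input L, block {s1,s3,s4} splits into {s1,s4} and {s3}.
No further refinement is possible. Final partition (3 blocks): {s1,s4} | {s0,s2} | {s3}.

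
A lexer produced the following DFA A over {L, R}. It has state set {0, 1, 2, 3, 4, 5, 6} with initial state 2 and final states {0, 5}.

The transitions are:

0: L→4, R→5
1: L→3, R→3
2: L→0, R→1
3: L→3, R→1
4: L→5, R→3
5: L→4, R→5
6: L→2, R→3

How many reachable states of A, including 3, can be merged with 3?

First remove the unreachable states {6}; 6 states remain.
Start with accepting vs non-accepting: {0,5} | {1,2,3,4}.
Split {1,2,3,4} by δ(·,L) → {1,3} and {2,4}.
Stable partition: {0,5} | {1,3} | {2,4} — 3 equivalence classes.
State 3 belongs to the block {1,3}, which has 2 states.

2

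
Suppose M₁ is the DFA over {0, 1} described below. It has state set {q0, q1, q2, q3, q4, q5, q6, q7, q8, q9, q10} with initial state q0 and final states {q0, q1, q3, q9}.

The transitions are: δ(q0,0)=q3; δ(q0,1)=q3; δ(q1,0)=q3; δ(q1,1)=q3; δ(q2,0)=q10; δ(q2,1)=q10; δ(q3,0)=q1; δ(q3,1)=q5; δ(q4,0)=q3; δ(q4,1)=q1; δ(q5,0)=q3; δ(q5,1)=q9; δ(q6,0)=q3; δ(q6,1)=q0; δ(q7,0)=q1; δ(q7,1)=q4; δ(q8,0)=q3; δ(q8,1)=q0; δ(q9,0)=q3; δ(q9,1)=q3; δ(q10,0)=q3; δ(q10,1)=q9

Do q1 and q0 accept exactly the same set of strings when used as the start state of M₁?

Yes

States {q2,q4,q6,q7,q8,q10} cannot be reached from the start state, so discard them.
Initial partition by acceptance: {q0,q1,q3,q9} | {q5}.
Refine {q0,q1,q3,q9} on symbol 1: members go to different blocks, giving {q0,q1,q9} and {q3}.
Stable partition: {q0,q1,q9} | {q5} | {q3} — 3 equivalence classes.
q1 and q0 lie in the same block of the stable partition, so they are equivalent — no string distinguishes them.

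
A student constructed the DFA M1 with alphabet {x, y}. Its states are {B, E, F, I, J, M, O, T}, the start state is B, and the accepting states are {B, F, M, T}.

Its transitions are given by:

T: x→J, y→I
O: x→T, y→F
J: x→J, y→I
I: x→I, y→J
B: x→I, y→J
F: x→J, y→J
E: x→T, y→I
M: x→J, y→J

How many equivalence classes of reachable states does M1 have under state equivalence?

Reachable states from the start: {B,I,J}. Unreachable: {E,F,M,O,T} — drop them.
Initial partition by acceptance: {B} | {I,J}.
No further refinement is possible. Final partition (2 blocks): {B} | {I,J}.

2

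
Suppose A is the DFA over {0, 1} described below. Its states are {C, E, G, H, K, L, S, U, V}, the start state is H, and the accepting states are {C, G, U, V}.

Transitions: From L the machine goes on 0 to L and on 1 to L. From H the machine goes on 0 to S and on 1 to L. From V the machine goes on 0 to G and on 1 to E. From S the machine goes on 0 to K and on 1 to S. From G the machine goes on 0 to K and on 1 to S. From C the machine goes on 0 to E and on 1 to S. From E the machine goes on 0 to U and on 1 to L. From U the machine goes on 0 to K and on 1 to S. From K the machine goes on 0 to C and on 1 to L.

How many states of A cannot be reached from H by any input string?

2

BFS from H reaches {C, E, H, K, L, S, U}; the 2 state(s) G, V are never visited.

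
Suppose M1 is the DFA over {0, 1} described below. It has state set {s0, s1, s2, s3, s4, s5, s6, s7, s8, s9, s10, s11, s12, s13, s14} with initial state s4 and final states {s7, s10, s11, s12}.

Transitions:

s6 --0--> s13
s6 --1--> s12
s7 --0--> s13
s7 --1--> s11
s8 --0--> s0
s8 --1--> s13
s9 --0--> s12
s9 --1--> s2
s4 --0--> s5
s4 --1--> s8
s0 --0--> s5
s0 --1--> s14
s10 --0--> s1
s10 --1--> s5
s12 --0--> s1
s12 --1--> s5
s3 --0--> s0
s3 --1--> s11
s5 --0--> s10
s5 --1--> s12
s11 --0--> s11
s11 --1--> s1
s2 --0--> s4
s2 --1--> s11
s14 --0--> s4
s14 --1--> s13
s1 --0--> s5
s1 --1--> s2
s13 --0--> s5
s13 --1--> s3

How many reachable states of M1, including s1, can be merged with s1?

2

Reachable states from the start: {s0,s1,s2,s3,s4,s5,s8,s10,s11,s12,s13,s14}. Unreachable: {s6,s7,s9} — drop them.
P0 = {s10,s11,s12} | {s0,s1,s2,s3,s4,s5,s8,s13,s14}.
Refine {s10,s11,s12} on symbol 0: members go to different blocks, giving {s10,s12} and {s11}.
On input 0, block {s0,s1,s2,s3,s4,s5,s8,s13,s14} splits into {s0,s1,s2,s3,s4,s8,s13,s14} and {s5}.
Refine {s0,s1,s2,s3,s4,s8,s13,s14} on symbol 0: members go to different blocks, giving {s0,s1,s4,s13} and {s2,s3,s8,s14}.
On input 1, block {s2,s3,s8,s14} splits into {s2,s3} and {s8,s14}.
Split {s0,s1,s4,s13} by δ(·,1) → {s0,s4} and {s1,s13}.
No further refinement is possible. Final partition (7 blocks): {s10,s12} | {s0,s4} | {s11} | {s5} | {s2,s3} | {s8,s14} | {s1,s13}.
The equivalence class containing s1 is {s1,s13}, of size 2.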